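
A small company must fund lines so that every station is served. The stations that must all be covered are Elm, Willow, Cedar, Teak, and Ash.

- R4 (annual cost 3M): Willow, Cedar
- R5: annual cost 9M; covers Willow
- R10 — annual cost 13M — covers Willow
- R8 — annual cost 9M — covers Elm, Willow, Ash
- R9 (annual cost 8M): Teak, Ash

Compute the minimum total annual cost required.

20

Choose R4, R8, and R9: together they cover Elm, Willow, Cedar, Teak, Ash — every station.
Total annual cost: 3 + 9 + 8 = 20.
No cover costs less than 20.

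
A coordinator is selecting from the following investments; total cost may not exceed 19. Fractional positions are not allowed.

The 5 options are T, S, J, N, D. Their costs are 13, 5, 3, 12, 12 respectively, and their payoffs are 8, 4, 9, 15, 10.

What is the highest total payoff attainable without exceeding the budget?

24

Allowing fractional choices, the relaxed optimum would be about 27.3, but investments are indivisible.
J + D: cost 3 + 12 = 15 ≤ 19, payoff 9 + 10 = 19.
J + N: cost 3 + 12 = 15 ≤ 19, payoff 9 + 15 = 24.
Best is J and N with total payoff 24.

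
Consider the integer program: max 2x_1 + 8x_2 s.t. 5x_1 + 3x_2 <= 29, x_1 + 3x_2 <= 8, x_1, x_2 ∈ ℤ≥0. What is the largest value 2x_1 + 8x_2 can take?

(x_1,x_2)=(2,2): 5·2+3·2=16≤29, 1·2+3·2=8≤8, objective 20.
(x_1,x_2)=(1,2): 5·1+3·2=11≤29, 1·1+3·2=7≤8, objective 18.
(x_1,x_2)=(0,2): 5·0+3·2=6≤29, 1·0+3·2=6≤8, objective 16.
Maximum is 20 at (x_1,x_2)=(2,2).

20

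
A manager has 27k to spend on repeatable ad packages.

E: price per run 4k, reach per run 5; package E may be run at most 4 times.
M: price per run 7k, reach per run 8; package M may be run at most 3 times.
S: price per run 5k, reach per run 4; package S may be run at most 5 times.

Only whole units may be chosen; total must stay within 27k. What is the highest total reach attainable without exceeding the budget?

31

Take 3×E and 2×M: price 26 ≤ 27, reach 3·5 + 2·8 = 31.
No other integer combination yields more.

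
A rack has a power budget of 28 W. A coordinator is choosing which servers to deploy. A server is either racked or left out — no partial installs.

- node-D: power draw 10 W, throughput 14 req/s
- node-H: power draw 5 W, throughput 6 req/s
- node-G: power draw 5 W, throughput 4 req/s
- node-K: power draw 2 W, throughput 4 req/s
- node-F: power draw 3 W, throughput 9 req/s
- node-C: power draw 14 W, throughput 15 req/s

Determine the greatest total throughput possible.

Allowing fractional choices, the relaxed optimum would be about 41.6, but servers are indivisible.
node-H + node-K + node-F + node-C: power draw 5 + 2 + 3 + 14 = 24 ≤ 28, throughput 6 + 4 + 9 + 15 = 34.
node-D + node-F + node-C: power draw 10 + 3 + 14 = 27 ≤ 28, throughput 14 + 9 + 15 = 38.
node-D + node-H + node-G + node-K + node-F: power draw 10 + 5 + 5 + 2 + 3 = 25 ≤ 28, throughput 14 + 6 + 4 + 4 + 9 = 37.
Best is node-D, node-F, and node-C with total throughput 38.

38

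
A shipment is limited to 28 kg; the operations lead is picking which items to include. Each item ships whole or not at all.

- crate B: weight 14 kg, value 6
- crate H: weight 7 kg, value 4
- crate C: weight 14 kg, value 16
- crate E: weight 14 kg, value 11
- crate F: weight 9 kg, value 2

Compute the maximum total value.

crate B + crate C: weight 14 + 14 = 28 ≤ 28, value 6 + 16 = 22.
crate C + crate E: weight 14 + 14 = 28 ≤ 28, value 16 + 11 = 27.
Best is crate C and crate E with total value 27.

27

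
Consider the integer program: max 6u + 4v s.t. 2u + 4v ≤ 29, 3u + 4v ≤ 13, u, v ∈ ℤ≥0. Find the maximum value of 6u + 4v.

Relaxing integrality, the LP optimum is 26.00 at (u,v) = (4.33, 0), which is not an integer point.
(u,v)=(4,0): 2·4+4·0=8≤29, 3·4+4·0=12≤13, objective 24.
(u,v)=(3,1): 2·3+4·1=10≤29, 3·3+4·1=13≤13, objective 22.
(u,v)=(3,0): 2·3+4·0=6≤29, 3·3+4·0=9≤13, objective 18.
The best lattice point is (4,0), giving 24.

24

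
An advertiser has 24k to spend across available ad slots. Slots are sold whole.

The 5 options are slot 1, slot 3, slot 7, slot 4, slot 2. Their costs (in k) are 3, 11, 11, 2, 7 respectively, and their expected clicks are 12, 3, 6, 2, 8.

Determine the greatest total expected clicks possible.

28

This is a 0-1 knapsack instance.
Allowing fractional choices, the relaxed optimum would be about 28.3, but ad slots are indivisible.
slot 1 + slot 3 + slot 4 + slot 2: cost 3 + 11 + 2 + 7 = 23 ≤ 24, expected clicks 12 + 3 + 2 + 8 = 25.
slot 1 + slot 7 + slot 4 + slot 2: cost 3 + 11 + 2 + 7 = 23 ≤ 24, expected clicks 12 + 6 + 2 + 8 = 28.
slot 1 + slot 7 + slot 2: cost 3 + 11 + 7 = 21 ≤ 24, expected clicks 12 + 6 + 8 = 26.
Best is slot 1, slot 7, slot 4, and slot 2 with total expected clicks 28.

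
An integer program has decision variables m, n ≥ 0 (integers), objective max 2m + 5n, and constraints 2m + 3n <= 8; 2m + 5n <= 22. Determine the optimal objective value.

12

Relaxing integrality, the LP optimum is 13.33 at (m,n) = (0, 2.67), which is not an integer point.
(m,n)=(1,2): 2·1+3·2=8≤8, 2·1+5·2=12≤22, objective 12.
(m,n)=(0,2): 2·0+3·2=6≤8, 2·0+5·2=10≤22, objective 10.
(m,n)=(2,1): 2·2+3·1=7≤8, 2·2+5·1=9≤22, objective 9.
(m,n)=(1,1): 2·1+3·1=5≤8, 2·1+5·1=7≤22, objective 7.
The best lattice point is (1,2), giving 12.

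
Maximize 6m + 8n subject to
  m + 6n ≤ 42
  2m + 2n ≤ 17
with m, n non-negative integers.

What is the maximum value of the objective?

60

The continuous relaxation peaks at (1.8, 6.7) with value 64.40; rounding to a feasible lattice point costs some objective.
(m,n)=(2,6): 1·2+6·6=38≤42, 2·2+2·6=16≤17, objective 60.
(m,n)=(3,5): 1·3+6·5=33≤42, 2·3+2·5=16≤17, objective 58.
(m,n)=(0,7): 1·0+6·7=42≤42, 2·0+2·7=14≤17, objective 56.
Maximum is 60 at (m,n)=(2,6).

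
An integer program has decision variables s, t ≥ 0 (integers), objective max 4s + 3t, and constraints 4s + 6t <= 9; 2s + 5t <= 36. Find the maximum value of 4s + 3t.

8

(s,t)=(2,0): 4·2+6·0=8≤9, 2·2+5·0=4≤36, objective 8.
(s,t)=(1,0): 4·1+6·0=4≤9, 2·1+5·0=2≤36, objective 4.
Maximum is 8 at (s,t)=(2,0).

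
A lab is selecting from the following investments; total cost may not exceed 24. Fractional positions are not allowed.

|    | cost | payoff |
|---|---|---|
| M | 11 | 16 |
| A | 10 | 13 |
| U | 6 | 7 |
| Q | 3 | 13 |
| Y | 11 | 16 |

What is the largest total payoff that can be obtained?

A + Q + Y: cost 10 + 3 + 11 = 24 ≤ 24, payoff 13 + 13 + 16 = 42.
M + A + Q: cost 11 + 10 + 3 = 24 ≤ 24, payoff 16 + 13 + 13 = 42.
The maximum payoff is 42; one optimal choice is M, A, and Q.

42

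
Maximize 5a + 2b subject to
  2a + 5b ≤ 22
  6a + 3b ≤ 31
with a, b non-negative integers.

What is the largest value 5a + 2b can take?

(a,b)=(5,0): 2·5+5·0=10≤22, 6·5+3·0=30≤31, objective 25.
(a,b)=(4,1): 2·4+5·1=13≤22, 6·4+3·1=27≤31, objective 22.
(a,b)=(4,0): 2·4+5·0=8≤22, 6·4+3·0=24≤31, objective 20.
The best lattice point is (5,0), giving 25.

25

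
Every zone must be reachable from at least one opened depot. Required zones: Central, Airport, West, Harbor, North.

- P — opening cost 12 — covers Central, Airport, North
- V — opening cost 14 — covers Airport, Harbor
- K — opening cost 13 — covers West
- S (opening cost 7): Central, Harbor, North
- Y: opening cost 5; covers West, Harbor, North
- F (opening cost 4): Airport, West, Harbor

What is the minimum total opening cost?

11

This is a weighted set-cover instance.
Choose S and F: together they cover Central, Airport, West, Harbor, North — every zone.
Total opening cost: 7 + 4 = 11.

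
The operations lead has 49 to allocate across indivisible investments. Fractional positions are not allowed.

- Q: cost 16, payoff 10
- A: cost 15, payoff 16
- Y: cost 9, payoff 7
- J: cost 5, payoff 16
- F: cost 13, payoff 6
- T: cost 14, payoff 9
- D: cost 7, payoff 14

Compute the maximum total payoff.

Allowing fractional choices, the relaxed optimum would be about 61.4, but investments are indivisible.
A + Y + J + F + D: cost 15 + 9 + 5 + 13 + 7 = 49 ≤ 49, payoff 16 + 7 + 16 + 6 + 14 = 59.
Q + A + J + D: cost 16 + 15 + 5 + 7 = 43 ≤ 49, payoff 10 + 16 + 16 + 14 = 56.
A + J + T + D: cost 15 + 5 + 14 + 7 = 41 ≤ 49, payoff 16 + 16 + 9 + 14 = 55.
Best is A, Y, J, F, and D with total payoff 59.

59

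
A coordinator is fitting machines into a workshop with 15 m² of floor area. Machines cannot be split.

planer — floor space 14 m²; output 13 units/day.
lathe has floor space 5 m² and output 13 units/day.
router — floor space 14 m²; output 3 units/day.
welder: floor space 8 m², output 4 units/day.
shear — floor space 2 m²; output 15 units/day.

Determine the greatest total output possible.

32

Allowing fractional choices, the relaxed optimum would be about 35.4, but machines are indivisible.
welder + shear: floor space 8 + 2 = 10 ≤ 15, output 4 + 15 = 19.
lathe + shear: floor space 5 + 2 = 7 ≤ 15, output 13 + 15 = 28.
lathe + welder + shear: floor space 5 + 8 + 2 = 15 ≤ 15, output 13 + 4 + 15 = 32.
Best is lathe, welder, and shear with total output 32.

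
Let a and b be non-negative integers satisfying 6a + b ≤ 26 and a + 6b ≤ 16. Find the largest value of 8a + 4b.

40

(a,b)=(4,2): 6·4+1·2=26≤26, 1·4+6·2=16≤16, objective 40.
(a,b)=(4,1): 6·4+1·1=25≤26, 1·4+6·1=10≤16, objective 36.
(a,b)=(3,2): 6·3+1·2=20≤26, 1·3+6·2=15≤16, objective 32.
No feasible integer point exceeds 40.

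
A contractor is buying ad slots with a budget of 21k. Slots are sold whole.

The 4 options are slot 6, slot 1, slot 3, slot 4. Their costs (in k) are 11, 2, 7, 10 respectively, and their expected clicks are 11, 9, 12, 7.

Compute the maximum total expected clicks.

Allowing fractional choices, the relaxed optimum would be about 32.7, but ad slots are indivisible.
slot 6 + slot 3: cost 11 + 7 = 18 ≤ 21, expected clicks 11 + 12 = 23.
slot 1 + slot 3 + slot 4: cost 2 + 7 + 10 = 19 ≤ 21, expected clicks 9 + 12 + 7 = 28.
slot 6 + slot 1 + slot 3: cost 11 + 2 + 7 = 20 ≤ 21, expected clicks 11 + 9 + 12 = 32.
Best is slot 6, slot 1, and slot 3 with total expected clicks 32.

32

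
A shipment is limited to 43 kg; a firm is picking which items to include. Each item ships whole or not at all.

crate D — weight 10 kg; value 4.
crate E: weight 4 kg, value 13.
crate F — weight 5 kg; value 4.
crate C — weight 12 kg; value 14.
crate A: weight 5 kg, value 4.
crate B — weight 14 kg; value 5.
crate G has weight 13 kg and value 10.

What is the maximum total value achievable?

45

Treat it as a binary knapsack problem.
crate E + crate C + crate B + crate G: weight 4 + 12 + 14 + 13 = 43 ≤ 43, value 13 + 14 + 5 + 10 = 42.
crate E + crate F + crate C + crate A + crate G: weight 4 + 5 + 12 + 5 + 13 = 39 ≤ 43, value 13 + 4 + 14 + 4 + 10 = 45.
Best is crate E, crate F, crate C, crate A, and crate G with total value 45.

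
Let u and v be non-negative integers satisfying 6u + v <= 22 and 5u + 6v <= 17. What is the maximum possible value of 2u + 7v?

(u,v)=(1,2) is feasible, giving 16.
(u,v)=(0,2) is feasible, giving 14.
(u,v)=(2,1) is feasible, giving 11.
(u,v)=(1,1) is feasible, giving 9.
No feasible integer point exceeds 16.

16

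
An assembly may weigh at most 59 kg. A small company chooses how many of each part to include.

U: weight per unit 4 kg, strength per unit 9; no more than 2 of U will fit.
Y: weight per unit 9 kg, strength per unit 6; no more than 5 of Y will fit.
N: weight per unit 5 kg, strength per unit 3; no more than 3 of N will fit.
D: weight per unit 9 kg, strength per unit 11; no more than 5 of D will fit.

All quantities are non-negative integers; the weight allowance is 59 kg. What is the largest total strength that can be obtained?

76

U has the best ratio (9/4); taking only U gives at most 2×9 = 18 (stopped by the supply cap of 2).
Mixing does better — 2×U, 1×N, and 5×D: weight 58 ≤ 59, strength 2·9 + 1·3 + 5·11 = 76.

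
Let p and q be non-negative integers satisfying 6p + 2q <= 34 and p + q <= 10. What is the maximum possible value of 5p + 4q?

The continuous relaxation peaks at (3.5, 6.5) with value 43.50; rounding to a feasible lattice point costs some objective.
(p,q)=(3,7): 6·3+2·7=32≤34, 1·3+1·7=10≤10, objective 43.
(p,q)=(2,8): 6·2+2·8=28≤34, 1·2+1·8=10≤10, objective 42.
(p,q)=(4,5): 6·4+2·5=34≤34, 1·4+1·5=9≤10, objective 40.
Maximum is 43 at (p,q)=(3,7).

43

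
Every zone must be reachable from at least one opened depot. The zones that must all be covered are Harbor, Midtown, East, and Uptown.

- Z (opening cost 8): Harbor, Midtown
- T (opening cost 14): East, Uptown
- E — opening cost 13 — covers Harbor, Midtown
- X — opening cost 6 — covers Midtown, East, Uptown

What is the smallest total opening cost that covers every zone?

Choose Z and X: together they cover Harbor, Midtown, East, Uptown — every zone.
Total opening cost: 8 + 6 = 14.
No cover costs less than 14.

14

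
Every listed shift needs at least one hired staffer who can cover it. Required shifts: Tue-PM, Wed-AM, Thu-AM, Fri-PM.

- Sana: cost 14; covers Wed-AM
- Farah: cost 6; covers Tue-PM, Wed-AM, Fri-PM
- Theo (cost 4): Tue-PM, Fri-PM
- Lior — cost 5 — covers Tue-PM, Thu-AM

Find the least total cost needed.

11

This is a weighted set-cover instance.
Choose Farah and Lior: together they cover Tue-PM, Wed-AM, Thu-AM, Fri-PM — every shift.
Total cost: 6 + 5 = 11.
No cover costs less than 11.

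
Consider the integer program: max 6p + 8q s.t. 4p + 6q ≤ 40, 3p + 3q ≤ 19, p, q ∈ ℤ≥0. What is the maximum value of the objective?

48

(p,q)=(0,6) is feasible, giving 48.
(p,q)=(1,5) is feasible, giving 46.
(p,q)=(0,5) is feasible, giving 40.
No feasible integer point exceeds 48.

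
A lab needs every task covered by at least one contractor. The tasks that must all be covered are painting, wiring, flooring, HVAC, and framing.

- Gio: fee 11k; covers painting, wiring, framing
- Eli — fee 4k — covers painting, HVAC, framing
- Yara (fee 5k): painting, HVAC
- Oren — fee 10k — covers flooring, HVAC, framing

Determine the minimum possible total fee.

Choose Gio and Oren: together they cover painting, wiring, flooring, HVAC, framing — every task.
Total fee: 11 + 10 = 21.

21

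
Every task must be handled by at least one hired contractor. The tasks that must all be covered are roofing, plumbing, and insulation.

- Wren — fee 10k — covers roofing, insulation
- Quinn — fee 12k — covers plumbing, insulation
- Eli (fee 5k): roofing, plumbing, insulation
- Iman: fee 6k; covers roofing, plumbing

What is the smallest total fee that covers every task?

Eli alone covers roofing, plumbing, insulation — every task.
Total fee: 5.
No cover costs less than 5.

5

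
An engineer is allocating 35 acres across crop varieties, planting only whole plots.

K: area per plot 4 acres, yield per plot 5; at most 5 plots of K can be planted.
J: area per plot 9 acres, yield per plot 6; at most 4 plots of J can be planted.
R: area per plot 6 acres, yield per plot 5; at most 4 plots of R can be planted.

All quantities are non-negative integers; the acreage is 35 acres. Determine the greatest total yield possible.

This is a bounded integer knapsack.
Take 5×K, 1×J, and 1×R: area 35 ≤ 35, yield 5·5 + 1·6 + 1·5 = 36.
K has the best ratio (5/4) and is taken to its limit of 5; remaining capacity is filled optimally with the others.

36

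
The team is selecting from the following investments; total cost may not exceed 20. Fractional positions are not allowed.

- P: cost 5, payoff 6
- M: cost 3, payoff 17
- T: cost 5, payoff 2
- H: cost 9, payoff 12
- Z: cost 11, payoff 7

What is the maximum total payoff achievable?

Allowing fractional choices, the relaxed optimum would be about 36.9, but investments are indivisible.
M + T + H: cost 3 + 5 + 9 = 17 ≤ 20, payoff 17 + 2 + 12 = 31.
P + M + H: cost 5 + 3 + 9 = 17 ≤ 20, payoff 6 + 17 + 12 = 35.
P + M + Z: cost 5 + 3 + 11 = 19 ≤ 20, payoff 6 + 17 + 7 = 30.
Best is P, M, and H with total payoff 35.

35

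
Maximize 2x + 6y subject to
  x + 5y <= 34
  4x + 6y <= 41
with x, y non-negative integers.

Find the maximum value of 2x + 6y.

38

(x,y)=(1,6): 1·1+5·6=31≤34, 4·1+6·6=40≤41, objective 38.
(x,y)=(0,6): 1·0+5·6=30≤34, 4·0+6·6=36≤41, objective 36.
(x,y)=(2,5): 1·2+5·5=27≤34, 4·2+6·5=38≤41, objective 34.
(x,y)=(1,5): 1·1+5·5=26≤34, 4·1+6·5=34≤41, objective 32.
No feasible integer point exceeds 38.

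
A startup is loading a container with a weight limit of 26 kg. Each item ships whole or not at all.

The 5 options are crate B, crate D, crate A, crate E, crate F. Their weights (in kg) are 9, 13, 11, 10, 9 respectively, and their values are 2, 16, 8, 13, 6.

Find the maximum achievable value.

29

Allowing fractional choices, the relaxed optimum would be about 31.2, but items are indivisible.
crate D + crate A: weight 13 + 11 = 24 ≤ 26, value 16 + 8 = 24.
crate D + crate F: weight 13 + 9 = 22 ≤ 26, value 16 + 6 = 22.
crate D + crate E: weight 13 + 10 = 23 ≤ 26, value 16 + 13 = 29.
Best is crate D and crate E with total value 29.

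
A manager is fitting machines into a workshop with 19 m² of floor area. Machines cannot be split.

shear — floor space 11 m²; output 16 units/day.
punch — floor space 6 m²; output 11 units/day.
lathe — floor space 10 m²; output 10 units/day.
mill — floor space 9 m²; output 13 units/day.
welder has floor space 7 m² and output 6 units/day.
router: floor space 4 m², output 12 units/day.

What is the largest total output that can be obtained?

Take punch, mill, and router: floor space 6 + 9 + 4 = 19 ≤ 19, output 11 + 13 + 12 = 36.
No other feasible combination does better.

36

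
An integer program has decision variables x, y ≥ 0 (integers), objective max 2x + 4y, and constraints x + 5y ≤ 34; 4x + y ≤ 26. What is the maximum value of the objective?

32

(x,y)=(4,6): 1·4+5·6=34≤34, 4·4+1·6=22≤26, objective 32.
(x,y)=(5,5): 1·5+5·5=30≤34, 4·5+1·5=25≤26, objective 30.
(x,y)=(3,6): 1·3+5·6=33≤34, 4·3+1·6=18≤26, objective 30.
(x,y)=(4,5): 1·4+5·5=29≤34, 4·4+1·5=21≤26, objective 28.
Maximum is 32 at (x,y)=(4,6).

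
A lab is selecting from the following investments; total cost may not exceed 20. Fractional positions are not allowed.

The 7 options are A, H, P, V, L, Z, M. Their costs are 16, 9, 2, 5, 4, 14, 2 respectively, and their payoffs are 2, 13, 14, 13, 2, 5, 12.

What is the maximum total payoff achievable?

52

This is a 0-1 knapsack instance.
Allowing fractional choices, the relaxed optimum would be about 53.0, but investments are indivisible.
H + P + V + M: cost 9 + 2 + 5 + 2 = 18 ≤ 20, payoff 13 + 14 + 13 + 12 = 52.
P + V + L + M: cost 2 + 5 + 4 + 2 = 13 ≤ 20, payoff 14 + 13 + 2 + 12 = 41.
H + P + V + L: cost 9 + 2 + 5 + 4 = 20 ≤ 20, payoff 13 + 14 + 13 + 2 = 42.
Best is H, P, V, and M with total payoff 52.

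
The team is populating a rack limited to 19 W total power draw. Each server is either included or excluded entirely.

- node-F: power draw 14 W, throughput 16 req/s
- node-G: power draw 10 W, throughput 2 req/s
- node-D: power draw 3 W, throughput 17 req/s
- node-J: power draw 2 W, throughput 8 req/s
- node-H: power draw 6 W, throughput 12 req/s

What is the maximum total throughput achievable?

41

Take node-F, node-D, and node-J: power draw 14 + 3 + 2 = 19 ≤ 19, throughput 16 + 17 + 8 = 41.
No other feasible combination does better.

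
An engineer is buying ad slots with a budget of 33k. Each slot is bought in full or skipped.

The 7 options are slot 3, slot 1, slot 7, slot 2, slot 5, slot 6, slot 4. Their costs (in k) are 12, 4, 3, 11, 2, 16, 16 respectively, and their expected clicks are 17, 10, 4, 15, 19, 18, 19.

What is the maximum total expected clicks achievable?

This is a 0-1 knapsack instance.
Allowing fractional choices, the relaxed optimum would be about 66.2, but ad slots are indivisible.
slot 3 + slot 1 + slot 7 + slot 2 + slot 5: cost 12 + 4 + 3 + 11 + 2 = 32 ≤ 33, expected clicks 17 + 10 + 4 + 15 + 19 = 65.
slot 1 + slot 2 + slot 5 + slot 4: cost 4 + 11 + 2 + 16 = 33 ≤ 33, expected clicks 10 + 15 + 19 + 19 = 63.
slot 1 + slot 2 + slot 5 + slot 6: cost 4 + 11 + 2 + 16 = 33 ≤ 33, expected clicks 10 + 15 + 19 + 18 = 62.
Best is slot 3, slot 1, slot 7, slot 2, and slot 5 with total expected clicks 65.

65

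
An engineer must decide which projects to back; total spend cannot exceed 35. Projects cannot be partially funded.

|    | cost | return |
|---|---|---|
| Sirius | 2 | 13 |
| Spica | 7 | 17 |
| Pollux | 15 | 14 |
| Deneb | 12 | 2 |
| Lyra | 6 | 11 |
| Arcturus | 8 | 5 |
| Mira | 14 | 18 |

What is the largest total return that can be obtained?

Allowing fractional choices, the relaxed optimum would be about 64.6, but projects are indivisible.
Sirius + Spica + Arcturus + Mira: cost 2 + 7 + 8 + 14 = 31 ≤ 35, return 13 + 17 + 5 + 18 = 53.
Sirius + Spica + Pollux + Lyra: cost 2 + 7 + 15 + 6 = 30 ≤ 35, return 13 + 17 + 14 + 11 = 55.
Sirius + Spica + Lyra + Mira: cost 2 + 7 + 6 + 14 = 29 ≤ 35, return 13 + 17 + 11 + 18 = 59.
Best is Sirius, Spica, Lyra, and Mira with total return 59.

59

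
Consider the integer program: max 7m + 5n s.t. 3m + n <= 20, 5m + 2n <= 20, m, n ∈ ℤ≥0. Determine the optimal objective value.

50

(m,n)=(0,10) is feasible, giving 50.
(m,n)=(0,9) is feasible, giving 45.
No feasible integer point exceeds 50.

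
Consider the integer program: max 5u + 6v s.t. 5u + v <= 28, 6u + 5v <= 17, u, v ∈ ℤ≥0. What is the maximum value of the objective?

The continuous relaxation peaks at (0, 3.4) with value 20.40; rounding to a feasible lattice point costs some objective.
(u,v)=(0,3): 5·0+1·3=3≤28, 6·0+5·3=15≤17, objective 18.
(u,v)=(1,2): 5·1+1·2=7≤28, 6·1+5·2=16≤17, objective 17.
Maximum is 18 at (u,v)=(0,3).

18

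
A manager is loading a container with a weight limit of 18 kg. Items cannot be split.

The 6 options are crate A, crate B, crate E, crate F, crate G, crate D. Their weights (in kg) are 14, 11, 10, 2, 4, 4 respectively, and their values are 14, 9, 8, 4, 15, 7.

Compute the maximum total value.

Treat it as a binary knapsack problem.
crate E + crate G + crate D: weight 10 + 4 + 4 = 18 ≤ 18, value 8 + 15 + 7 = 30.
crate A + crate G: weight 14 + 4 = 18 ≤ 18, value 14 + 15 = 29.
Best is crate E, crate G, and crate D with total value 30.

30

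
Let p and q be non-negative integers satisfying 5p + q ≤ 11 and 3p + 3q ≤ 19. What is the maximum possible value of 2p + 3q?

18

(p,q)=(0,6): 5·0+1·6=6≤11, 3·0+3·6=18≤19, objective 18.
(p,q)=(1,5): 5·1+1·5=10≤11, 3·1+3·5=18≤19, objective 17.
(p,q)=(0,5): 5·0+1·5=5≤11, 3·0+3·5=15≤19, objective 15.
The best lattice point is (0,6), giving 18.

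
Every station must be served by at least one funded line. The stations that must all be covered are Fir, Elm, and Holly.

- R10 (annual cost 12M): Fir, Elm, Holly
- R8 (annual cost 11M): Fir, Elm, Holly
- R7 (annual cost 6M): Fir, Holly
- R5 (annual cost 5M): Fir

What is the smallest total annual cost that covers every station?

11

The greedy cost-per-new-station heuristic would pick R7 and R8 for 17, but a cheaper cover exists.
R8 alone covers Fir, Elm, Holly — every station.
Total annual cost: 11.
No cover costs less than 11.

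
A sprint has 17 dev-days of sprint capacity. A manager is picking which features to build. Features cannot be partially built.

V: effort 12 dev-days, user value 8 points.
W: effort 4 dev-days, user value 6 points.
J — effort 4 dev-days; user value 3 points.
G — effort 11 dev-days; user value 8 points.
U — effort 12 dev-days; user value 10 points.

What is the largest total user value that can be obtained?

16

Take W and U: effort 4 + 12 = 16 ≤ 17, user value 6 + 10 = 16.
No other feasible combination does better.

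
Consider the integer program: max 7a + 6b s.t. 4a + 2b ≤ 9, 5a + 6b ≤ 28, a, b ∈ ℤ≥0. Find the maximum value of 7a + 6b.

The continuous relaxation peaks at (0, 4.5) with value 27.00; rounding to a feasible lattice point costs some objective.
(a,b)=(0,4): 4·0+2·4=8≤9, 5·0+6·4=24≤28, objective 24.
(a,b)=(0,3): 4·0+2·3=6≤9, 5·0+6·3=18≤28, objective 18.
No feasible integer point exceeds 24.

24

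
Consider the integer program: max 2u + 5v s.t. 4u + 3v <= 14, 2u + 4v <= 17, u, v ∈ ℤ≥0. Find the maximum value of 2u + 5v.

(u,v)=(0,4): 4·0+3·4=12≤14, 2·0+4·4=16≤17, objective 20.
(u,v)=(1,3): 4·1+3·3=13≤14, 2·1+4·3=14≤17, objective 17.
(u,v)=(0,3): 4·0+3·3=9≤14, 2·0+4·3=12≤17, objective 15.
Maximum is 20 at (u,v)=(0,4).

20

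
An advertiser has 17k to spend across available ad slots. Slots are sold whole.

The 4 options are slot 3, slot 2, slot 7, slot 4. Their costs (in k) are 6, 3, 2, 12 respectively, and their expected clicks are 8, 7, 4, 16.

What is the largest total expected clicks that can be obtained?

This is an integer program with binary decision variables.
slot 2 + slot 7 + slot 4: cost 3 + 2 + 12 = 17 ≤ 17, expected clicks 7 + 4 + 16 = 27.
slot 2 + slot 4: cost 3 + 12 = 15 ≤ 17, expected clicks 7 + 16 = 23.
Best is slot 2, slot 7, and slot 4 with total expected clicks 27.

27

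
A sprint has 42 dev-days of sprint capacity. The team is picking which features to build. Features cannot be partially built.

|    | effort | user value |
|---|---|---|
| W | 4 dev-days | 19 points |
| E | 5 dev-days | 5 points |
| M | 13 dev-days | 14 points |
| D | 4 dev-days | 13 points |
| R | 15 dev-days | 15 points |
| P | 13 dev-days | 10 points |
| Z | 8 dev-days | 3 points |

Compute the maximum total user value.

This is a 0-1 knapsack instance.
Take W, E, M, D, and R: effort 4 + 5 + 13 + 4 + 15 = 41 ≤ 42, user value 19 + 5 + 14 + 13 + 15 = 66.
No other feasible combination does better.

66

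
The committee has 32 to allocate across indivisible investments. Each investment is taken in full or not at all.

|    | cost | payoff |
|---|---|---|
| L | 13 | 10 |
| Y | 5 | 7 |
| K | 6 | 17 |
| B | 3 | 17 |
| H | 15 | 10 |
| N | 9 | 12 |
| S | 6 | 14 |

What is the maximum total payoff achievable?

Allowing fractional choices, the relaxed optimum would be about 69.3, but investments are indivisible.
Y + K + B + N + S: cost 5 + 6 + 3 + 9 + 6 = 29 ≤ 32, payoff 7 + 17 + 17 + 12 + 14 = 67.
L + K + B + S: cost 13 + 6 + 3 + 6 = 28 ≤ 32, payoff 10 + 17 + 17 + 14 = 58.
K + B + N + S: cost 6 + 3 + 9 + 6 = 24 ≤ 32, payoff 17 + 17 + 12 + 14 = 60.
Best is Y, K, B, N, and S with total payoff 67.

67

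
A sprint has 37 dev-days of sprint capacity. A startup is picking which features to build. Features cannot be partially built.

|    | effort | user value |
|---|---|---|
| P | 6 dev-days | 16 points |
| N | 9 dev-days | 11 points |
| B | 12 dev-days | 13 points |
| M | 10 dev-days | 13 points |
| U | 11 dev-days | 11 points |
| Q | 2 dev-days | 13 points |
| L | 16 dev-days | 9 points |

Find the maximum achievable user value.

P + B + M + Q: effort 6 + 12 + 10 + 2 = 30 ≤ 37, user value 16 + 13 + 13 + 13 = 55.
P + N + M + Q: effort 6 + 9 + 10 + 2 = 27 ≤ 37, user value 16 + 11 + 13 + 13 = 53.
Best is P, B, M, and Q with total user value 55.

55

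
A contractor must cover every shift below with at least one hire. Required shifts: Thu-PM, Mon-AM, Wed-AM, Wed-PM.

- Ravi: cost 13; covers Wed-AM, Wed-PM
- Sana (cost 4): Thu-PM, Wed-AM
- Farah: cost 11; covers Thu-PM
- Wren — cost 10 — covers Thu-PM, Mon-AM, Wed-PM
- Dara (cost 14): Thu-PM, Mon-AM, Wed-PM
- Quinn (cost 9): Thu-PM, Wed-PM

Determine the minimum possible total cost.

14

Choose Sana and Wren: together they cover Thu-PM, Mon-AM, Wed-AM, Wed-PM — every shift.
Total cost: 4 + 10 = 14.
No cover costs less than 14.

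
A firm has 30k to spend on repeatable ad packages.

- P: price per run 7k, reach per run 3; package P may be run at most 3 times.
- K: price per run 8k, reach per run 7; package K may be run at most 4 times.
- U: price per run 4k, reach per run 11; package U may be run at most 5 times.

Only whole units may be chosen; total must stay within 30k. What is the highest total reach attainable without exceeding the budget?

U has the best ratio (11/4); taking only U gives at most 5×11 = 55 (stopped by the supply cap of 5).
Mixing does better — 1×K and 5×U: price 28 ≤ 30, reach 1·7 + 5·11 = 62.

62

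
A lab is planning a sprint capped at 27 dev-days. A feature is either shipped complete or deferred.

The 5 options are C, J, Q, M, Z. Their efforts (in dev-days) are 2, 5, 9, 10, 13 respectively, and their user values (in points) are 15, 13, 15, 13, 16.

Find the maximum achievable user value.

56

This is an integer program with binary decision variables.
Take C, J, Q, and M: effort 2 + 5 + 9 + 10 = 26 ≤ 27, user value 15 + 13 + 15 + 13 = 56.
No other feasible combination does better.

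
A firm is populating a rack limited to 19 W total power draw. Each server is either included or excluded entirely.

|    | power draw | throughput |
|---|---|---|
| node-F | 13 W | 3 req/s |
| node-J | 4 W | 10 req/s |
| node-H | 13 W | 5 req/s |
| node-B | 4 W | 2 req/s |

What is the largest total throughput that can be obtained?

15

Allowing fractional choices, the relaxed optimum would be about 16.2, but servers are indivisible.
node-F + node-J: power draw 13 + 4 = 17 ≤ 19, throughput 3 + 10 = 13.
node-J + node-H: power draw 4 + 13 = 17 ≤ 19, throughput 10 + 5 = 15.
Best is node-J and node-H with total throughput 15.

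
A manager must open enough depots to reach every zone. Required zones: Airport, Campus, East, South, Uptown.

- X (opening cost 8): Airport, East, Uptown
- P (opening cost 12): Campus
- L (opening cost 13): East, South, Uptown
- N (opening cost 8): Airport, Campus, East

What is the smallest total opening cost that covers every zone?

21

This is a weighted set-cover instance.
The greedy cost-per-new-zone heuristic would pick X, N, and L for 29, but a cheaper cover exists.
Choose L and N: together they cover Airport, Campus, East, South, Uptown — every zone.
Total opening cost: 13 + 8 = 21.
No cover costs less than 21.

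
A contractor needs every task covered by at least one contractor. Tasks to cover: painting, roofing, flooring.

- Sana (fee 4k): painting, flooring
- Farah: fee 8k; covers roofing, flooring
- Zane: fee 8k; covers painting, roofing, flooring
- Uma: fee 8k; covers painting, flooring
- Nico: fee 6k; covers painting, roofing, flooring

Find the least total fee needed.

The greedy cost-per-new-task heuristic would pick Sana and Nico for 10, but a cheaper cover exists.
Nico alone covers painting, roofing, flooring — every task.
Total fee: 6.
No cover costs less than 6.

6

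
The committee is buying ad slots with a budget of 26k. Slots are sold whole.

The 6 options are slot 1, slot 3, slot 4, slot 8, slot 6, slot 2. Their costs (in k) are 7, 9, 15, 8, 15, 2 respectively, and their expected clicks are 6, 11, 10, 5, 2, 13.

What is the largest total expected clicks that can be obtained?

35

Take slot 1, slot 3, slot 8, and slot 2: cost 7 + 9 + 8 + 2 = 26 ≤ 26, expected clicks 6 + 11 + 5 + 13 = 35.
No other feasible combination does better.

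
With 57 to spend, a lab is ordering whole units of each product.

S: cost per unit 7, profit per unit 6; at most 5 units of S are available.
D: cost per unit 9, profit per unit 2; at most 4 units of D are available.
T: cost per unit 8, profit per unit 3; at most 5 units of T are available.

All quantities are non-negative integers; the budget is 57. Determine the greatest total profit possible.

36

S has the best ratio (6/7); taking only S gives at most 5×6 = 30 (stopped by the supply cap of 5).
Mixing does better — 5×S and 2×T: cost 51 ≤ 57, profit 5·6 + 2·3 = 36.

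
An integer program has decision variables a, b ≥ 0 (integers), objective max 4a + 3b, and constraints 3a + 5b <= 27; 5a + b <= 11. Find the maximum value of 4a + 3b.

Relaxing integrality, the LP optimum is 19.00 at (a,b) = (1.27, 4.64), which is not an integer point.
(a,b)=(1,4): 3·1+5·4=23≤27, 5·1+1·4=9≤11, objective 16.
(a,b)=(0,5): 3·0+5·5=25≤27, 5·0+1·5=5≤11, objective 15.
(a,b)=(1,3): 3·1+5·3=18≤27, 5·1+1·3=8≤11, objective 13.
No feasible integer point exceeds 16.

16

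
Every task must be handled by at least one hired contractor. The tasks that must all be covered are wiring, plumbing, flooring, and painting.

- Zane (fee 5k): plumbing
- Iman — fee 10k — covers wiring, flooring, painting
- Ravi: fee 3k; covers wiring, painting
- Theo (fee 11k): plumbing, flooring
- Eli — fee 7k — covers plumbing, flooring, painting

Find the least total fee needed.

This is an integer covering problem.
Choose Ravi and Eli: together they cover wiring, plumbing, flooring, painting — every task.
Total fee: 3 + 7 = 10.

10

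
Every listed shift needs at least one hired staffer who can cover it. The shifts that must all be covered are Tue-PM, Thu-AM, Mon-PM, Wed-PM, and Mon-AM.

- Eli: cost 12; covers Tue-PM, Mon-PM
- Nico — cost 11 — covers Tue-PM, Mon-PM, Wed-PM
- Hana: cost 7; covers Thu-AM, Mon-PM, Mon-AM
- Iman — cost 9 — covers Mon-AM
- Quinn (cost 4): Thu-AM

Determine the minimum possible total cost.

18

Choose Nico and Hana: together they cover Tue-PM, Thu-AM, Mon-PM, Wed-PM, Mon-AM — every shift.
Total cost: 11 + 7 = 18.
No cover costs less than 18.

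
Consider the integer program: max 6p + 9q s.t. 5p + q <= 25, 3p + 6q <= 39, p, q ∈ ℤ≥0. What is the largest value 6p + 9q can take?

The continuous relaxation peaks at (4.11, 4.44) with value 64.67; rounding to a feasible lattice point costs some objective.
(p,q)=(3,5) is feasible, giving 63.
(p,q)=(4,4) is feasible, giving 60.
(p,q)=(2,5) is feasible, giving 57.
The best lattice point is (3,5), giving 63.

63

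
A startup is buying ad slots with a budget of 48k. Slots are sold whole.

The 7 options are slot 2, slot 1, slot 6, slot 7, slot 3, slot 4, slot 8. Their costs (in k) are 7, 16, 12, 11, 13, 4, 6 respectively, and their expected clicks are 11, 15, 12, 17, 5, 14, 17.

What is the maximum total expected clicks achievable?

slot 2 + slot 1 + slot 6 + slot 4 + slot 8: cost 7 + 16 + 12 + 4 + 6 = 45 ≤ 48, expected clicks 11 + 15 + 12 + 14 + 17 = 69.
slot 2 + slot 6 + slot 7 + slot 4 + slot 8: cost 7 + 12 + 11 + 4 + 6 = 40 ≤ 48, expected clicks 11 + 12 + 17 + 14 + 17 = 71.
slot 2 + slot 1 + slot 7 + slot 4 + slot 8: cost 7 + 16 + 11 + 4 + 6 = 44 ≤ 48, expected clicks 11 + 15 + 17 + 14 + 17 = 74.
Best is slot 2, slot 1, slot 7, slot 4, and slot 8 with total expected clicks 74.

74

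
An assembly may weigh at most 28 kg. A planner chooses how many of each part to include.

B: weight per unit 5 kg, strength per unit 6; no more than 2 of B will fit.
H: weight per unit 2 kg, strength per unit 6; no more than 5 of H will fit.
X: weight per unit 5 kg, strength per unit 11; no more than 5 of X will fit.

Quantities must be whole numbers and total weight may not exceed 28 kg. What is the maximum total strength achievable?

68

Take 4×H and 4×X: weight 28 ≤ 28, strength 4·6 + 4·11 = 68.
No other integer combination yields more.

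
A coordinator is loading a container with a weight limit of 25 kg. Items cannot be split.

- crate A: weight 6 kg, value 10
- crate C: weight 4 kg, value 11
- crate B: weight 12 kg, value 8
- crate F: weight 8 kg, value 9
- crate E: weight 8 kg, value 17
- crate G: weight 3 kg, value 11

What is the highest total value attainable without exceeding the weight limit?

This is an integer program with binary decision variables.
Take crate A, crate C, crate E, and crate G: weight 6 + 4 + 8 + 3 = 21 ≤ 25, value 10 + 11 + 17 + 11 = 49.
No other feasible combination does better.

49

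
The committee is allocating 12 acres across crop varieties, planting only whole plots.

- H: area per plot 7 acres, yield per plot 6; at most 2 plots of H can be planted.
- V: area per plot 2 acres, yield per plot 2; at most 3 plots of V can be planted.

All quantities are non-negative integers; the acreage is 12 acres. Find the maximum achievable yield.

This is a bounded integer knapsack.
1×H and 1×V: area 9 ≤ 12, yield 1·6 + 1·2 = 8.
1×H and 2×V: area 11 ≤ 12, yield 1·6 + 2·2 = 10.
Best is 10.

10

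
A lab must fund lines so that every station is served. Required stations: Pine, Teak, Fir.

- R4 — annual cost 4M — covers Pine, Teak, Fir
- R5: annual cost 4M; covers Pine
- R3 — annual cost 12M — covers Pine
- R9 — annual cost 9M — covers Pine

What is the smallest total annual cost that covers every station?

This is a weighted set-cover instance.
R4 alone covers Pine, Teak, Fir — every station.
Total annual cost: 4.
No cover costs less than 4.

4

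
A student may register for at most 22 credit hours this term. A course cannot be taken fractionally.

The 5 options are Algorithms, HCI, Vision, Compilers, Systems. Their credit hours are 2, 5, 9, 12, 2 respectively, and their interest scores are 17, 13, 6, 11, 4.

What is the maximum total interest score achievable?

Treat it as a binary knapsack problem.
Take Algorithms, HCI, Compilers, and Systems: credit hours 2 + 5 + 12 + 2 = 21 ≤ 22, interest score 17 + 13 + 11 + 4 = 45.
No other feasible combination does better.

45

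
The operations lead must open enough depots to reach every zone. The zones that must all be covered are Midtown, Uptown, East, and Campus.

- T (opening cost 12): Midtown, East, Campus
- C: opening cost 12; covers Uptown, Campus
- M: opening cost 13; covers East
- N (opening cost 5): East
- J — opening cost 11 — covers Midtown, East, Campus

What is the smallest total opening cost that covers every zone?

23

This is a weighted set-cover instance.
Choose C and J: together they cover Midtown, Uptown, East, Campus — every zone.
Total opening cost: 12 + 11 = 23.
No cover costs less than 23.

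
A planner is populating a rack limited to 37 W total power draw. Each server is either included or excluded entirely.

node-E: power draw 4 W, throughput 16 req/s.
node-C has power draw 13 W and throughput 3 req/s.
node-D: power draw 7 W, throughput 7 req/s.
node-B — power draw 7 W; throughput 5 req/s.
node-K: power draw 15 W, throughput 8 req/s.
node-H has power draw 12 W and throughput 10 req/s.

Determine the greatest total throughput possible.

38

Allowing fractional choices, the relaxed optimum would be about 41.7, but servers are indivisible.
node-E + node-D + node-B + node-H: power draw 4 + 7 + 7 + 12 = 30 ≤ 37, throughput 16 + 7 + 5 + 10 = 38.
node-E + node-D + node-B + node-K: power draw 4 + 7 + 7 + 15 = 33 ≤ 37, throughput 16 + 7 + 5 + 8 = 36.
node-E + node-C + node-D + node-H: power draw 4 + 13 + 7 + 12 = 36 ≤ 37, throughput 16 + 3 + 7 + 10 = 36.
Best is node-E, node-D, node-B, and node-H with total throughput 38.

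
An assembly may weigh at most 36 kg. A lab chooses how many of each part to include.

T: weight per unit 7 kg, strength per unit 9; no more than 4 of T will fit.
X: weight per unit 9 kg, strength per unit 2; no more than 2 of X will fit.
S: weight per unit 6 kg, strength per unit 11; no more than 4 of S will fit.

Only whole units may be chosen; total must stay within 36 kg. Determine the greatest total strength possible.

This is a bounded integer knapsack.
1×T and 4×S: weight 31 ≤ 36, strength 1·9 + 4·11 = 53.
2×T and 3×S: weight 32 ≤ 36, strength 2·9 + 3·11 = 51.
Best is 53.

53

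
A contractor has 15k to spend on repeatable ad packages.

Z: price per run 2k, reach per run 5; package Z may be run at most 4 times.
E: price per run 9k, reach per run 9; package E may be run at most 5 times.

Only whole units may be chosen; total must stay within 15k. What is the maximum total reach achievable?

24

Z has the best ratio (5/2); taking only Z gives at most 4×5 = 20 (stopped by the supply cap of 4).
Mixing does better — 3×Z and 1×E: price 15 ≤ 15, reach 3·5 + 1·9 = 24.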